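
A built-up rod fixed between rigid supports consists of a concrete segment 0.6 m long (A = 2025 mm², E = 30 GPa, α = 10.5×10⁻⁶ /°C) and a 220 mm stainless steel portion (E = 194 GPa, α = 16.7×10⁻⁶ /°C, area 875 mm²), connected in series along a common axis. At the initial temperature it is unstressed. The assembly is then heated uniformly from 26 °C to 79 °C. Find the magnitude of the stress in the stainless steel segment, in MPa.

σ ≈ 54.1 MPa (compressive)

If the supports were absent, the total length change would be Σ αᵢΔT Lᵢ = 10.5×10⁻⁶×53×600 + 16.7×10⁻⁶×53×220 = 0.5286 mm.
Since the ends are fixed, an axial force P builds up, equal in every segment, with P · Σ Lᵢ/(AᵢEᵢ) = δ_free.
The series flexibility is Σ Lᵢ/(AᵢEᵢ) = 600/(2025×30×10³) + 220/(875×194×10³) = 1.117×10⁻⁵ mm/N.
P = 0.5286 / 1.117×10⁻⁵ = 47310 N = 47.31 kN, compressive.
σ_{stainless steel} = P / A = 47310 / 875 = 54.07 MPa.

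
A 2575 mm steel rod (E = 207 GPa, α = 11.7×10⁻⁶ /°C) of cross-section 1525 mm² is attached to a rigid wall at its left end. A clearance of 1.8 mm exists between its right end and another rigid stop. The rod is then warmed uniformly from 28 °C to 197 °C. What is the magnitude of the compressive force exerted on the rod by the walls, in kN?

If the wall were absent the rod would grow by αΔT L = 11.7×10⁻⁶ × 169 × 2575 = 5.092 mm.
The gap closes (δ_free > 1.8 mm) and the wall then resists a further 5.092 − 1.8 = 3.292 mm of expansion.
So σ = E(δ_free − g)/L = 207×10³ × 3.292/2575 = 264.6 MPa.
P = σA = 264.6 × 1525 = 403.5 kN.

P ≈ 404 kN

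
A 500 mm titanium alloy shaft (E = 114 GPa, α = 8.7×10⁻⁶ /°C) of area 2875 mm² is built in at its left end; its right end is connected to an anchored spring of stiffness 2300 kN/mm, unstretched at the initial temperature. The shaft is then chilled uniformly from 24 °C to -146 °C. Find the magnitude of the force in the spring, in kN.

The unrestrained thermal change is αΔT L = 8.7×10⁻⁶ × 170 × 500 = 0.7395 mm.
With a force P in the spring, the elastic change of the shaft is PL/(AE) and that of the spring is P/k; compatibility requires their sum to equal δ_free.
So P = δ_free / [L/(AE) + 1/k] = 0.7395 / [ 500/(2875×114×10³) + 1/(2300×10³) ].
P = 0.7395 / 1.96×10⁻⁶ = 377200 N.

P ≈ 377 kN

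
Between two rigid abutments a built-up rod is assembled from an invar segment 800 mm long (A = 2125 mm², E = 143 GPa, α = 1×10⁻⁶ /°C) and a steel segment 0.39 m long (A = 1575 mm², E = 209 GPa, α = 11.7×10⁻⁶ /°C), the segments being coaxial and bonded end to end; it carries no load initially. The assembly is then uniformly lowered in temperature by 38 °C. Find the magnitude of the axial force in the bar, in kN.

P ≈ 53.4 kN (tensile)

Free thermal contraction of the whole bar: Σ αᵢΔT Lᵢ = 1×10⁻⁶×38×800 + 11.7×10⁻⁶×38×390 = 0.2038 mm.
Since the ends are fixed, an axial force P builds up, equal in every segment, with P · Σ Lᵢ/(AᵢEᵢ) = δ_free.
The series flexibility is Σ Lᵢ/(AᵢEᵢ) = 800/(2125×143×10³) + 390/(1575×209×10³) = 3.817×10⁻⁶ mm/N.
Hence P = δ_free / Σ(L/AE) = 0.2038/3.817×10⁻⁶ = 53.38 kN (tensile).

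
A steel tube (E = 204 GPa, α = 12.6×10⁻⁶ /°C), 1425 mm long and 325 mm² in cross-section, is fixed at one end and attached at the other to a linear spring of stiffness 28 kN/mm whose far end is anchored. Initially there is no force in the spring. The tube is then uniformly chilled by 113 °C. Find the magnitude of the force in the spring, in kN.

If the spring were absent the tube would shorten by αΔT L = 12.6×10⁻⁶ × 113 × 1425 = 2.029 mm.
With a force P in the spring, the elastic change of the tube is PL/(AE) and that of the spring is P/k; compatibility requires their sum to equal δ_free.
P [ L/(AE) + 1/k ] = δ_free → P [ 1425/(325×204×10³) + 1/(28×10³) ] = 2.029.
P = 2.029 / 5.721×10⁻⁵ = 35470 N.

P ≈ 35.5 kN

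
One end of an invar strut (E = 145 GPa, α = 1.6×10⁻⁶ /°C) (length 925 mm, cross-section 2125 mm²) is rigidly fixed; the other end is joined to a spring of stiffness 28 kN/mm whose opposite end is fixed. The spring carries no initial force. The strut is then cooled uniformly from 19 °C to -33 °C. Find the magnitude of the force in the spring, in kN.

The unrestrained thermal change is αΔT L = 1.6×10⁻⁶ × 52 × 925 = 0.07696 mm.
Let P be the tensile force in the spring. The strut extends elastically by PL/(AE) and the spring stretches by P/k; together these equal δ_free.
P [ L/(AE) + 1/k ] = δ_free → P [ 925/(2125×145×10³) + 1/(28×10³) ] = 0.07696.
P = 0.07696 / 3.872×10⁻⁵ = 1988 N.

P ≈ 1.99 kN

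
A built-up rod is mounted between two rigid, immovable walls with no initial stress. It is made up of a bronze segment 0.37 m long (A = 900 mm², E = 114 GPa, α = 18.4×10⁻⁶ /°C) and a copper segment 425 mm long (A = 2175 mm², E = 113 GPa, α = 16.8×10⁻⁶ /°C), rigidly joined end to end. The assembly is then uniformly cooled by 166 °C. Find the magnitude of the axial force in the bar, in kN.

P ≈ 434 kN (tensile)

If the supports were absent, the total length change would be Σ αᵢΔT Lᵢ = 18.4×10⁻⁶×166×370 + 16.8×10⁻⁶×166×425 = 2.315 mm.
The rigid supports impose zero overall length change; the single axial force P common to all segments must satisfy P Σ Lᵢ/(AᵢEᵢ) = δ_free.
Σ Lᵢ/(AᵢEᵢ) = 370/(900×114×10³) + 425/(2175×113×10³) = 5.335×10⁻⁶ mm/N.
So P = 2.315 / 5.335×10⁻⁶ = 434 kN, tensile.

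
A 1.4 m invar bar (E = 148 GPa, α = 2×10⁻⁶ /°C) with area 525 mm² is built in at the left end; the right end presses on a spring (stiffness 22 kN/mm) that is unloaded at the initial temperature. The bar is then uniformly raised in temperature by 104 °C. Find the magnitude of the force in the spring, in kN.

If the spring were absent the bar would lengthen by αΔT L = 2×10⁻⁶ × 104 × 1400 = 0.2912 mm.
With a force P in the spring, the elastic change of the bar is PL/(AE) and that of the spring is P/k; compatibility requires their sum to equal δ_free.
So P = δ_free / [L/(AE) + 1/k] = 0.2912 / [ 1400/(525×148×10³) + 1/(22×10³) ].
P = 0.2912 / 6.347×10⁻⁵ = 4588 N.

P ≈ 4.59 kN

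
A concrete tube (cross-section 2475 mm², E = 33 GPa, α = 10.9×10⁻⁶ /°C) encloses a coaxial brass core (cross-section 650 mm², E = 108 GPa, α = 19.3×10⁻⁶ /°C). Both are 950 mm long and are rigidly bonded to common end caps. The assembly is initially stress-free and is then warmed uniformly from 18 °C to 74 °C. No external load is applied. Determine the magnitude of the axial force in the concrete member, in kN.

Equilibrium of a rigid end plate with no external load gives equal and opposite internal forces ±P in the two members. Since α_{brass} > α_{concrete}, heating drives the brass into compression and the concrete into tension.
Compatibility of the two members (thermal + elastic change equal): (α₁ − α₂)ΔT = P·[1/(A₁E₁) + 1/(A₂E₂)].
|α₁ − α₂|·ΔT = 8.4×10⁻⁶ × 56 = 0.0004704.
1/(A₁E₁) + 1/(A₂E₂) = 1/(2475×33×10³) + 1/(650×108×10³) = 2.649×10⁻⁸ N⁻¹.
P = 0.0004704 / 2.649×10⁻⁸ = 17760 N = 17.76 kN.

P ≈ 17.8 kN (tensile in the concrete)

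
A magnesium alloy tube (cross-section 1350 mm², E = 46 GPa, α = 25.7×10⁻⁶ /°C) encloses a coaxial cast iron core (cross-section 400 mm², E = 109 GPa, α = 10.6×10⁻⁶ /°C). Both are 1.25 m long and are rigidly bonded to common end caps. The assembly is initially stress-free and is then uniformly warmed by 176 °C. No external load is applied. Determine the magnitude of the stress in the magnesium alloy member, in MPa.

σ ≈ 50.4 MPa (compressive)

The magnesium alloy has the larger α, so on heating it would change length more than the cast iron if both were free. The rigid plates force a common final length, so the magnesium alloy is put into compression and the cast iron into tension, with equal and opposite forces P (no external load).
Compatibility of the two members (thermal + elastic change equal): (α₁ − α₂)ΔT = P·[1/(A₁E₁) + 1/(A₂E₂)].
|α₁ − α₂|·ΔT = 15.1×10⁻⁶ × 176 = 0.002658.
1/(A₁E₁) + 1/(A₂E₂) = 1/(1350×46×10³) + 1/(400×109×10³) = 3.904×10⁻⁸ N⁻¹.
P = 0.002658 / 3.904×10⁻⁸ = 68080 N = 68.08 kN.
σ_{magnesium alloy} = P/A₁ = 68080/1350 = 50.43 MPa, compressive.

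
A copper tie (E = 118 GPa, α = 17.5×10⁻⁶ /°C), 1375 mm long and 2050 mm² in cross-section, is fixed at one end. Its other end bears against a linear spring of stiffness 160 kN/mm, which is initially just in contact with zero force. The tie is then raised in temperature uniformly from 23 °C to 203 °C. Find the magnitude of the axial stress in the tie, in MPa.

If the spring were absent the tie would lengthen by αΔT L = 17.5×10⁻⁶ × 180 × 1375 = 4.331 mm.
With a force P in the spring, the elastic change of the tie is PL/(AE) and that of the spring is P/k; compatibility requires their sum to equal δ_free.
P [ L/(AE) + 1/k ] = δ_free → P [ 1375/(2050×118×10³) + 1/(160×10³) ] = 4.331.
P = 4.331 / 1.193×10⁻⁵ = 362900 N.
σ = P/A = 362900/2050 = 177 MPa.

σ ≈ 177 MPa (compressive)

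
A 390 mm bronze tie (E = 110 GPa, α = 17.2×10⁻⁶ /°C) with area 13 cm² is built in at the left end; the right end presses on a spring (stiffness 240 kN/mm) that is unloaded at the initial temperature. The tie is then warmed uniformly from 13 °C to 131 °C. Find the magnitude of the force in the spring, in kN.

Free thermal expansion: δ_free = αΔT L = 17.2×10⁻⁶ × 118 × 390 = 0.7915 mm.
Let P be the compressive force at the spring. The tie shortens elastically by PL/(AE) and the spring compresses by P/k; together these equal δ_free.
P [ L/(AE) + 1/k ] = δ_free → P [ 390/(1300×110×10³) + 1/(240×10³) ] = 0.7915.
P = 0.7915 / 6.894×10⁻⁶ = 114800 N.

P ≈ 115 kN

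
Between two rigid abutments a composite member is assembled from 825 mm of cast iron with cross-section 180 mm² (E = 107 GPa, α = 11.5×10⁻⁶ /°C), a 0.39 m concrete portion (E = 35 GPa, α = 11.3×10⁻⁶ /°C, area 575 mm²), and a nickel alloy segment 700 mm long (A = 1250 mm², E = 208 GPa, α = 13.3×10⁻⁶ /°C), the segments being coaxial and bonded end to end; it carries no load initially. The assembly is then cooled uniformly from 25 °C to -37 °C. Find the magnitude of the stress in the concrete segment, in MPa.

σ ≈ 38.5 MPa (tensile)

Free thermal contraction of the whole bar: Σ αᵢΔT Lᵢ = 11.5×10⁻⁶×62×825 + 11.3×10⁻⁶×62×390 + 13.3×10⁻⁶×62×700 = 1.439 mm.
Since the ends are fixed, an axial force P builds up, equal in every segment, with P · Σ Lᵢ/(AᵢEᵢ) = δ_free.
Σ Lᵢ/(AᵢEᵢ) = 825/(180×107×10³) + 390/(575×35×10³) + 700/(1250×208×10³) = 6.491×10⁻⁵ mm/N.
P = 1.439 / 6.491×10⁻⁵ = 22170 N = 22.17 kN, tensile.
σ_{concrete} = P / A = 22170 / 575 = 38.55 MPa.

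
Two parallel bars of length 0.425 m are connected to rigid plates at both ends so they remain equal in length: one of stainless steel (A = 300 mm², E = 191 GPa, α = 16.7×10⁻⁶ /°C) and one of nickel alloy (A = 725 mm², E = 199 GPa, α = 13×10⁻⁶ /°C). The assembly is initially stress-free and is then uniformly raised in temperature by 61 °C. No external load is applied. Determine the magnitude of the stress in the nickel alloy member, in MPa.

The stainless steel has the larger α, so on heating it would change length more than the nickel alloy if both were free. The rigid plates force a common final length, so the stainless steel is put into compression and the nickel alloy into tension, with equal and opposite forces P (no external load).
Compatibility of the two members (thermal + elastic change equal): (α₁ − α₂)ΔT = P·[1/(A₁E₁) + 1/(A₂E₂)].
|α₁ − α₂|·ΔT = 3.7×10⁻⁶ × 61 = 0.0002257.
1/(A₁E₁) + 1/(A₂E₂) = 1/(300×191×10³) + 1/(725×199×10³) = 2.438×10⁻⁸ N⁻¹.
So P = 0.0002257 / 2.438×10⁻⁸ = 9.256 kN.
σ_{nickel alloy} = P/A₂ = 9256/725 = 12.77 MPa, tensile.

σ ≈ 12.8 MPa (tensile)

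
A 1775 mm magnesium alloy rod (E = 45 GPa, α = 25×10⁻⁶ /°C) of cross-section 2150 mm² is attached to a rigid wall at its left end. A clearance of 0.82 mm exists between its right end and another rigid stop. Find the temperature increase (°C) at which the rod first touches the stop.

Contact occurs when the free expansion equals the gap: αΔT L = 0.82 mm.
ΔT = 0.82 / (25×10⁻⁶ × 1775) = 18.48 °C.

ΔT ≈ 18.5 °C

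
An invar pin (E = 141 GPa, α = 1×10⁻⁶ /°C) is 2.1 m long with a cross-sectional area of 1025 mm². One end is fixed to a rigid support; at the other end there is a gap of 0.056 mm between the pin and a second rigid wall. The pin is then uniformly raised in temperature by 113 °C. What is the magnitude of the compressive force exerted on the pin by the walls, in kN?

If the wall were absent the pin would grow by αΔT L = 1×10⁻⁶ × 113 × 2100 = 0.2373 mm.
The gap closes (δ_free > 0.056 mm) and the wall then resists a further 0.2373 − 0.056 = 0.1813 mm of expansion.
That suppressed elongation corresponds to σ = E·Δ/L = 141×10³ × 0.1813/2100 = 12.17 MPa.
P = σA = 12.17 × 1025 = 12.48 kN.

P ≈ 12.5 kN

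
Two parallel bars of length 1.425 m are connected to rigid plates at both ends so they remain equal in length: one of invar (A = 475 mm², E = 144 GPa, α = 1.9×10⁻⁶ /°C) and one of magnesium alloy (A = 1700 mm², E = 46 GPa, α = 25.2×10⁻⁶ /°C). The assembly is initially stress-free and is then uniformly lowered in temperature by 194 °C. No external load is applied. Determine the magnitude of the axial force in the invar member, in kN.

Both members must finish at the same length. With the larger α, the magnesium alloy tends to over-contract; the plates restrain it, putting the magnesium alloy in tension and the invar in compression. With no external load the two internal forces are equal and opposite, magnitude P.
Setting the final lengths equal and cancelling L: (α₁ − α₂)ΔT = P/(A₁E₁) + P/(A₂E₂).
|α₁ − α₂|·ΔT = 23.3×10⁻⁶ × 194 = 0.00452.
1/(A₁E₁) + 1/(A₂E₂) = 1/(475×144×10³) + 1/(1700×46×10³) = 2.741×10⁻⁸ N⁻¹.
P = 0.00452 / 2.741×10⁻⁸ = 164900 N = 164.9 kN.

P ≈ 165 kN (compressive in the invar)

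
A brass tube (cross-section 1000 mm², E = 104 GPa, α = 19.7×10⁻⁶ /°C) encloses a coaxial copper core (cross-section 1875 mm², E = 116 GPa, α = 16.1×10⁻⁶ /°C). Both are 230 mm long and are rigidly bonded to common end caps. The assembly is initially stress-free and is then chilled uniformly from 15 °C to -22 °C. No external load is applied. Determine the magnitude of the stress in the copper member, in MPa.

σ ≈ 5 MPa (compressive)

Both members must finish at the same length. With the larger α, the brass tends to over-contract; the plates restrain it, putting the brass in tension and the copper in compression. With no external load the two internal forces are equal and opposite, magnitude P.
Setting the final lengths equal and cancelling L: (α₁ − α₂)ΔT = P/(A₁E₁) + P/(A₂E₂).
|α₁ − α₂|·ΔT = 3.6×10⁻⁶ × 37 = 0.0001332.
1/(A₁E₁) + 1/(A₂E₂) = 1/(1000×104×10³) + 1/(1875×116×10³) = 1.421×10⁻⁸ N⁻¹.
So P = 0.0001332 / 1.421×10⁻⁸ = 9.372 kN.
σ_{copper} = P/A₂ = 9372/1875 = 4.998 MPa, compressive.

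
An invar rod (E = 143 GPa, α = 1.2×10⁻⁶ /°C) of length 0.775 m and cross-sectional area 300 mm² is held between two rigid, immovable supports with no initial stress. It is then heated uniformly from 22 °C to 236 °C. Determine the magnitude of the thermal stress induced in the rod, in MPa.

σ ≈ 36.7 MPa (compressive)

With length fixed, the mechanical strain must cancel the thermal strain αΔT = 1.2×10⁻⁶ × 214 = 256.8×10⁻⁶.
Hence σ = E·αΔT = 143×10³ × 256.8×10⁻⁶ = 36.72 MPa, compressive.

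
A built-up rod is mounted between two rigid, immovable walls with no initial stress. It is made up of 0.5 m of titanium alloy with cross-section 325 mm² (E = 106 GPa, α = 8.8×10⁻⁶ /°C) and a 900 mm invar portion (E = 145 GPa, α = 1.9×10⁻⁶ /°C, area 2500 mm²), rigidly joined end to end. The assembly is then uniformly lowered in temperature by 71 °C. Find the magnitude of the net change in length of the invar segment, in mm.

If the supports were absent, the total length change would be Σ αᵢΔT Lᵢ = 8.8×10⁻⁶×71×500 + 1.9×10⁻⁶×71×900 = 0.4338 mm.
The walls prevent any net length change, so an axial force P (same in every segment) develops. Compatibility: P · Σ Lᵢ/(AᵢEᵢ) = δ_free.
The series flexibility is Σ Lᵢ/(AᵢEᵢ) = 500/(325×106×10³) + 900/(2500×145×10³) = 1.7×10⁻⁵ mm/N.
So P = 0.4338 / 1.7×10⁻⁵ = 25.52 kN, tensile.
For the invar segment, free thermal change = 1.9×10⁻⁶×71×900 = 0.1214 mm and elastic change from P = 25520×900/(2500×145×10³) = 0.06337 mm; these oppose, so the net change is 0.058 mm (segment shortens).

|ΔL| ≈ 0.058 mm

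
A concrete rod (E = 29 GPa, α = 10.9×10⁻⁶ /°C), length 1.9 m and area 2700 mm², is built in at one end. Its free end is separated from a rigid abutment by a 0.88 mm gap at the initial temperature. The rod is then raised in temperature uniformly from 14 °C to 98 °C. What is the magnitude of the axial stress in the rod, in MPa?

σ ≈ 13.1 MPa (compressive)

Free thermal elongation = αΔT L = 10.9×10⁻⁶ × 84 × 1900 = 1.74 mm.
This exceeds the 0.88 mm gap, so the wall pushes back. The portion of expansion that must be recovered elastically is δ_free − gap = 1.74 − 0.88 = 0.8596 mm.
That suppressed elongation corresponds to σ = E·Δ/L = 29×10³ × 0.8596/1900 = 13.12 MPa.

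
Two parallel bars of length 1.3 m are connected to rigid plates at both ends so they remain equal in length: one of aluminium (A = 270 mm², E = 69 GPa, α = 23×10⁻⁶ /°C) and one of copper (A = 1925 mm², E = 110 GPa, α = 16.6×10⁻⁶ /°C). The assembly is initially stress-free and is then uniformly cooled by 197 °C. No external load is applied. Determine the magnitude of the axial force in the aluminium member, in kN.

P ≈ 21.6 kN (tensile in the aluminium)

Both members must finish at the same length. With the larger α, the aluminium tends to over-contract; the plates restrain it, putting the aluminium in tension and the copper in compression. With no external load the two internal forces are equal and opposite, magnitude P.
Setting the final lengths equal and cancelling L: (α₁ − α₂)ΔT = P/(A₁E₁) + P/(A₂E₂).
|α₁ − α₂|·ΔT = 6.4×10⁻⁶ × 197 = 0.001261.
1/(A₁E₁) + 1/(A₂E₂) = 1/(270×69×10³) + 1/(1925×110×10³) = 5.84×10⁻⁸ N⁻¹.
P = 0.001261 / 5.84×10⁻⁸ = 21590 N = 21.59 kN.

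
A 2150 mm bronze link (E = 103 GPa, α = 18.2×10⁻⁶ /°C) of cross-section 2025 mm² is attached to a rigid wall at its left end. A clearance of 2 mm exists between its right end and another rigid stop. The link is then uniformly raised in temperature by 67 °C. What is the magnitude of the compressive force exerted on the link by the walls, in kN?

Free thermal elongation = αΔT L = 18.2×10⁻⁶ × 67 × 2150 = 2.622 mm.
After closing the 2 mm clearance, 2.622 − 2 = 0.6217 mm of expansion remains to be suppressed by the wall.
Compatibility: PL/(AE) = 0.6217 mm, so σ = P/A = E × (0.6217/2150) = 29.78 MPa.
P = σA = 29.78 × 2025 = 60.31 kN.

P ≈ 60.3 kN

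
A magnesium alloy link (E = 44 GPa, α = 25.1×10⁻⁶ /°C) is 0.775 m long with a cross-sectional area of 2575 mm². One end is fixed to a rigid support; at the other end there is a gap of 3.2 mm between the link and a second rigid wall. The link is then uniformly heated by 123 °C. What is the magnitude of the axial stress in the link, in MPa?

Free thermal elongation = αΔT L = 25.1×10⁻⁶ × 123 × 775 = 2.393 mm.
Since δ_free = 2.39 mm is less than the 3.2 mm gap, the link never touches the wall. No axial force develops.

σ ≈ 0 MPa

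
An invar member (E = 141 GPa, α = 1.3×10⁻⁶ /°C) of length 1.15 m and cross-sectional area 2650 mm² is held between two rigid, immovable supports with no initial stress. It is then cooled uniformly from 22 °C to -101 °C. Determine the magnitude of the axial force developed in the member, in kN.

The ends cannot move, so σ = EαΔT = 141×10³ × 1.3×10⁻⁶ × 123 = 22.55 MPa.
Axial force P = σA = 22.55 × 2650 = 59750 N = 59.75 kN, tensile.

P ≈ 59.7 kN (tensile)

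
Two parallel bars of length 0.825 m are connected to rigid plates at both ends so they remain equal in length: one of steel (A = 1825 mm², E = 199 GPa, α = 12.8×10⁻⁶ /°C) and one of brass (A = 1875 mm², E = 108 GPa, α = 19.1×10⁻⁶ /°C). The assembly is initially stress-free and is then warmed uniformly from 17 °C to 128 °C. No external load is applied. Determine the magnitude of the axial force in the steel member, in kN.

P ≈ 90.9 kN (tensile in the steel)

Equilibrium of a rigid end plate with no external load gives equal and opposite internal forces ±P in the two members. Since α_{brass} > α_{steel}, heating drives the brass into compression and the steel into tension.
Equating the net (thermal + elastic) strains gives |α₁ − α₂|·ΔT = P·[1/(A₁E₁) + 1/(A₂E₂)].
|α₁ − α₂|·ΔT = 6.3×10⁻⁶ × 111 = 0.0006993.
1/(A₁E₁) + 1/(A₂E₂) = 1/(1825×199×10³) + 1/(1875×108×10³) = 7.692×10⁻⁹ N⁻¹.
So P = 0.0006993 / 7.692×10⁻⁹ = 90.92 kN.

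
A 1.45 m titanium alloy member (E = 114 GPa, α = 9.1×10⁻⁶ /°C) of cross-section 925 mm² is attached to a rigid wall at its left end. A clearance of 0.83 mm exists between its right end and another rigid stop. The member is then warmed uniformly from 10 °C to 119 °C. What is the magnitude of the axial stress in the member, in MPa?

Free thermal elongation = αΔT L = 9.1×10⁻⁶ × 109 × 1450 = 1.438 mm.
After closing the 0.83 mm clearance, 1.438 − 0.83 = 0.6083 mm of expansion remains to be suppressed by the wall.
That suppressed elongation corresponds to σ = E·Δ/L = 114×10³ × 0.6083/1450 = 47.82 MPa.

σ ≈ 47.8 MPa (compressive)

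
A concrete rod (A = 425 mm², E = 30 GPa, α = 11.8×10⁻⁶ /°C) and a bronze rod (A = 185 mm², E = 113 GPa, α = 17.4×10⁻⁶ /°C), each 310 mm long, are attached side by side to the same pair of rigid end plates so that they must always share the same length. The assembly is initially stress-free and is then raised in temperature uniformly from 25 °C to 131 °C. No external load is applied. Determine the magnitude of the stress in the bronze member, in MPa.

σ ≈ 25.4 MPa (compressive)

Both members must finish at the same length. With the larger α, the bronze tends to over-expand; the plates restrain it, putting the bronze in compression and the concrete in tension. With no external load the two internal forces are equal and opposite, magnitude P.
Compatibility of the two members (thermal + elastic change equal): (α₁ − α₂)ΔT = P·[1/(A₁E₁) + 1/(A₂E₂)].
|α₁ − α₂|·ΔT = 5.6×10⁻⁶ × 106 = 0.0005936.
1/(A₁E₁) + 1/(A₂E₂) = 1/(425×30×10³) + 1/(185×113×10³) = 1.263×10⁻⁷ N⁻¹.
P = 0.0005936 / 1.263×10⁻⁷ = 4701 N = 4.701 kN.
σ_{bronze} = P/A₂ = 4701/185 = 25.41 MPa, compressive.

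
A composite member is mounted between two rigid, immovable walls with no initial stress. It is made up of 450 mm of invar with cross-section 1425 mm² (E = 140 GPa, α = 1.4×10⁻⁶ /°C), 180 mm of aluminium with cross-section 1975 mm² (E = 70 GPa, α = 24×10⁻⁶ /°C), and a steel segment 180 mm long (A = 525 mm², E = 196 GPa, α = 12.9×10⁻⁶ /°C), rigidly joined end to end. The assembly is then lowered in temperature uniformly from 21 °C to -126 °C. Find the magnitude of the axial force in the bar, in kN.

If the supports were absent, the total length change would be Σ αᵢΔT Lᵢ = 1.4×10⁻⁶×147×450 + 24×10⁻⁶×147×180 + 12.9×10⁻⁶×147×180 = 1.069 mm.
The rigid supports impose zero overall length change; the single axial force P common to all segments must satisfy P Σ Lᵢ/(AᵢEᵢ) = δ_free.
Σ Lᵢ/(AᵢEᵢ) = 450/(1425×140×10³) + 180/(1975×70×10³) + 180/(525×196×10³) = 5.307×10⁻⁶ mm/N.
Hence P = δ_free / Σ(L/AE) = 1.069/5.307×10⁻⁶ = 201.4 kN (tensile).

P ≈ 201 kN (tensile)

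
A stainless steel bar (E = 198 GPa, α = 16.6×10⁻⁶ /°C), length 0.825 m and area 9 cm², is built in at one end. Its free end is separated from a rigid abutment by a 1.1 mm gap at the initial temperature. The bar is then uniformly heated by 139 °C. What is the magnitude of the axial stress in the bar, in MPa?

σ ≈ 193 MPa (compressive)

Free thermal elongation = αΔT L = 16.6×10⁻⁶ × 139 × 825 = 1.904 mm.
The gap closes (δ_free > 1.1 mm) and the wall then resists a further 1.904 − 1.1 = 0.8036 mm of expansion.
Compatibility: PL/(AE) = 0.8036 mm, so σ = P/A = E × (0.8036/825) = 192.9 MPa.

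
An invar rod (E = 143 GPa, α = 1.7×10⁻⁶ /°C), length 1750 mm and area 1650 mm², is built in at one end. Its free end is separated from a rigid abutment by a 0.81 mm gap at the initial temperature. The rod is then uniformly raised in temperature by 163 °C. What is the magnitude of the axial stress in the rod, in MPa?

Free thermal elongation = αΔT L = 1.7×10⁻⁶ × 163 × 1750 = 0.4849 mm.
Since δ_free = 0.485 mm is less than the 0.81 mm gap, the rod never touches the wall. No axial force develops.

σ ≈ 0 MPa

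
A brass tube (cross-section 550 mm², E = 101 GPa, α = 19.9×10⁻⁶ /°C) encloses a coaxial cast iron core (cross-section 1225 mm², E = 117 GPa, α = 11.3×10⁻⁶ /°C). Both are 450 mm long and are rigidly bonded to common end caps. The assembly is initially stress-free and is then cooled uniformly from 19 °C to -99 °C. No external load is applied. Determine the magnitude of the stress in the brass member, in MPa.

σ ≈ 73.9 MPa (tensile)

Equilibrium of a rigid end plate with no external load gives equal and opposite internal forces ±P in the two members. Since α_{brass} > α_{cast iron}, cooling drives the brass into tension and the cast iron into compression.
Compatibility of the two members (thermal + elastic change equal): (α₁ − α₂)ΔT = P·[1/(A₁E₁) + 1/(A₂E₂)].
|α₁ − α₂|·ΔT = 8.6×10⁻⁶ × 118 = 0.001015.
1/(A₁E₁) + 1/(A₂E₂) = 1/(550×101×10³) + 1/(1225×117×10³) = 2.498×10⁻⁸ N⁻¹.
So P = 0.001015 / 2.498×10⁻⁸ = 40.63 kN.
σ_{brass} = P/A₁ = 40630/550 = 73.87 MPa, tensile.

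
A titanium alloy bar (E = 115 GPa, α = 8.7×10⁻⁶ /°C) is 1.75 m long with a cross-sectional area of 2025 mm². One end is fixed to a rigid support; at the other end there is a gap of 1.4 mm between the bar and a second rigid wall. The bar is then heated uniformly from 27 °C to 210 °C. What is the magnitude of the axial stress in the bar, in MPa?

σ ≈ 91.1 MPa (compressive)

If the wall were absent the bar would grow by αΔT L = 8.7×10⁻⁶ × 183 × 1750 = 2.786 mm.
The gap closes (δ_free > 1.4 mm) and the wall then resists a further 2.786 − 1.4 = 1.386 mm of expansion.
Compatibility: PL/(AE) = 1.386 mm, so σ = P/A = E × (1.386/1750) = 91.09 MPa.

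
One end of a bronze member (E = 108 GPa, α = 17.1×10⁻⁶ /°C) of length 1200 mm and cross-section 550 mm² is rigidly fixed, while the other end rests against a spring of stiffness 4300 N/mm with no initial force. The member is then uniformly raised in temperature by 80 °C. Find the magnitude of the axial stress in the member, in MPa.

Free thermal expansion: δ_free = αΔT L = 17.1×10⁻⁶ × 80 × 1200 = 1.642 mm.
Let P be the compressive force at the spring. The member shortens elastically by PL/(AE) and the spring compresses by P/k; together these equal δ_free.
So P = δ_free / [L/(AE) + 1/k] = 1.642 / [ 1200/(550×108×10³) + 1/(4300) ].
P = 1.642 / 0.0002528 = 6495 N.
σ = P/A = 6495/550 = 11.81 MPa.

σ ≈ 11.8 MPa (compressive)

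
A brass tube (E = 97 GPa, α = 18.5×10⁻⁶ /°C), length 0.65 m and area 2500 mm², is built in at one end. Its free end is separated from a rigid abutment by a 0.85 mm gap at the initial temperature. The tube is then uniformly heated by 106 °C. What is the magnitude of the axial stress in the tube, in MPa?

Unrestrained expansion: δ_free = αΔT L = 18.5×10⁻⁶ × 106 × 650 = 1.275 mm.
After closing the 0.85 mm clearance, 1.275 − 0.85 = 0.4247 mm of expansion remains to be suppressed by the wall.
That suppressed elongation corresponds to σ = E·Δ/L = 97×10³ × 0.4247/650 = 63.37 MPa.

σ ≈ 63.4 MPa (compressive)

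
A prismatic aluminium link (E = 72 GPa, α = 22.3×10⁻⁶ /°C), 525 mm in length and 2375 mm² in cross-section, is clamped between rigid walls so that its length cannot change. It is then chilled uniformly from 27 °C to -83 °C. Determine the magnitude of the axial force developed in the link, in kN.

Full restraint means ε = 0, so the stress is σ = EαΔT = 72×10³ × 22.3×10⁻⁶ × 110 = 176.6 MPa.
P = AEαΔT = 2375 × 72×10³ × 22.3×10⁻⁶ × 110 = 419.5 kN (tensile).

P ≈ 419 kN (tensile)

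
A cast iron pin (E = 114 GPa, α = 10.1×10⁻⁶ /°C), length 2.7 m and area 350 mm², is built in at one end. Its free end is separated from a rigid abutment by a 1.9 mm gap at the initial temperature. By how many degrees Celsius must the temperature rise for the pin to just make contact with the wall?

ΔT ≈ 69.7 °C

The gap closes when αΔT L = 1.9 mm, since the pin is still unstressed at that instant.
ΔT = 1.9 / (10.1×10⁻⁶ × 2700) = 69.67 °C.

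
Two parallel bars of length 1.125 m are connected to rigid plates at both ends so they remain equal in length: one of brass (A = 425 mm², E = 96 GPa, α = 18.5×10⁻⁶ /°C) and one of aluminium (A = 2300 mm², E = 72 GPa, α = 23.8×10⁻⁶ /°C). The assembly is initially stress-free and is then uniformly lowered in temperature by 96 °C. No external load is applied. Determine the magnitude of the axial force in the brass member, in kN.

P ≈ 16.7 kN (compressive in the brass)

Equilibrium of a rigid end plate with no external load gives equal and opposite internal forces ±P in the two members. Since α_{aluminium} > α_{brass}, cooling drives the aluminium into tension and the brass into compression.
Compatibility of the two members (thermal + elastic change equal): (α₁ − α₂)ΔT = P·[1/(A₁E₁) + 1/(A₂E₂)].
|α₁ − α₂|·ΔT = 5.3×10⁻⁶ × 96 = 0.0005088.
1/(A₁E₁) + 1/(A₂E₂) = 1/(425×96×10³) + 1/(2300×72×10³) = 3.055×10⁻⁸ N⁻¹.
P = 0.0005088 / 3.055×10⁻⁸ = 16660 N = 16.66 kN.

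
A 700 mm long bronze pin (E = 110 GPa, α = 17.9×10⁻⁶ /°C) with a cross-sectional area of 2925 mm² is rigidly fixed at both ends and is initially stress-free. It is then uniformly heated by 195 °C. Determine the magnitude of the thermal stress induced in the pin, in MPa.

With length fixed, the mechanical strain must cancel the thermal strain αΔT = 17.9×10⁻⁶ × 195 = 3490.5×10⁻⁶.
σ = EαΔT = 110×10³ × 17.9×10⁻⁶ × 195 = 384 MPa (compressive; the pin is trying to expand).

σ ≈ 384 MPa (compressive)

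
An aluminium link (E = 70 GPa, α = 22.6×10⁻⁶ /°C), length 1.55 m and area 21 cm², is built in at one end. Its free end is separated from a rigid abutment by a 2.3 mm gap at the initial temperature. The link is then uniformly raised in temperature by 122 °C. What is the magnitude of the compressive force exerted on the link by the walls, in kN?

Free thermal elongation = αΔT L = 22.6×10⁻⁶ × 122 × 1550 = 4.274 mm.
After closing the 2.3 mm clearance, 4.274 − 2.3 = 1.974 mm of expansion remains to be suppressed by the wall.
That suppressed elongation corresponds to σ = E·Δ/L = 70×10³ × 1.974/1550 = 89.13 MPa.
Force on the wall = σA = 89.13 × 2100 mm² = 187.2 kN.

P ≈ 187 kN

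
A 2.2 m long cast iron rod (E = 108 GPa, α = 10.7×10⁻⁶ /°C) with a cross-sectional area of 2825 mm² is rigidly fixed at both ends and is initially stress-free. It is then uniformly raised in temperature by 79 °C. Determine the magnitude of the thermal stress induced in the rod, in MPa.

σ ≈ 91.3 MPa (compressive)

The supports are rigid, so the total axial strain is zero. The restrained thermal strain is ε = αΔT = 10.7×10⁻⁶ × 79 = 845.3×10⁻⁶.
Hence σ = E·αΔT = 108×10³ × 845.3×10⁻⁶ = 91.29 MPa, compressive.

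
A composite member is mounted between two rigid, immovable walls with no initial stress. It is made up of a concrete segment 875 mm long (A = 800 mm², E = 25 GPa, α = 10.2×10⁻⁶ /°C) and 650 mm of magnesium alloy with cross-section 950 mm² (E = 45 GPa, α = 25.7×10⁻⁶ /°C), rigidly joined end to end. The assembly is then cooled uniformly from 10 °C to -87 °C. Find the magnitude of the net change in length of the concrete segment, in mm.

|ΔL| ≈ 0.979 mm

Free thermal contraction of the whole bar: Σ αᵢΔT Lᵢ = 10.2×10⁻⁶×97×875 + 25.7×10⁻⁶×97×650 = 2.486 mm.
Since the ends are fixed, an axial force P builds up, equal in every segment, with P · Σ Lᵢ/(AᵢEᵢ) = δ_free.
Σ Lᵢ/(AᵢEᵢ) = 875/(800×25×10³) + 650/(950×45×10³) = 5.895×10⁻⁵ mm/N.
So P = 2.486 / 5.895×10⁻⁵ = 42.17 kN, tensile.
For the concrete segment, free thermal change = 10.2×10⁻⁶×97×875 = 0.8657 mm and elastic change from P = 42170×875/(800×25×10³) = 1.845 mm; these oppose, so the net change is 0.979 mm (segment lengthens).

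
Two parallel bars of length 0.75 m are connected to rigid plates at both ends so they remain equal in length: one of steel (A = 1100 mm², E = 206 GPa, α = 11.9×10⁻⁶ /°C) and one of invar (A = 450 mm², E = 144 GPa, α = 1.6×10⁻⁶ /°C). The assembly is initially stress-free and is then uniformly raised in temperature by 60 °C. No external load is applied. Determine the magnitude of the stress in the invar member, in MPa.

The steel has the larger α, so on heating it would change length more than the invar if both were free. The rigid plates force a common final length, so the steel is put into compression and the invar into tension, with equal and opposite forces P (no external load).
Setting the final lengths equal and cancelling L: (α₁ − α₂)ΔT = P/(A₁E₁) + P/(A₂E₂).
|α₁ − α₂|·ΔT = 10.3×10⁻⁶ × 60 = 0.000618.
1/(A₁E₁) + 1/(A₂E₂) = 1/(1100×206×10³) + 1/(450×144×10³) = 1.985×10⁻⁸ N⁻¹.
P = 0.000618 / 1.985×10⁻⁸ = 31140 N = 31.14 kN.
σ_{invar} = P/A₂ = 31140/450 = 69.2 MPa, tensile.

σ ≈ 69.2 MPa (tensile)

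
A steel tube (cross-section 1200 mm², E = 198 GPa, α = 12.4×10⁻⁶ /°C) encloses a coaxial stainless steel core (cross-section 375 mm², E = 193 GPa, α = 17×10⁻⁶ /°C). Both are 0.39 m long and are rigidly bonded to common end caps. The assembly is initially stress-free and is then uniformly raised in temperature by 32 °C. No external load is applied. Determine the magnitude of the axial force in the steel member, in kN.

Both members must finish at the same length. With the larger α, the stainless steel tends to over-expand; the plates restrain it, putting the stainless steel in compression and the steel in tension. With no external load the two internal forces are equal and opposite, magnitude P.
Setting the final lengths equal and cancelling L: (α₁ − α₂)ΔT = P/(A₁E₁) + P/(A₂E₂).
|α₁ − α₂|·ΔT = 4.6×10⁻⁶ × 32 = 0.0001472.
1/(A₁E₁) + 1/(A₂E₂) = 1/(1200×198×10³) + 1/(375×193×10³) = 1.803×10⁻⁸ N⁻¹.
So P = 0.0001472 / 1.803×10⁻⁸ = 8.166 kN.

P ≈ 8.17 kN (tensile in the steel)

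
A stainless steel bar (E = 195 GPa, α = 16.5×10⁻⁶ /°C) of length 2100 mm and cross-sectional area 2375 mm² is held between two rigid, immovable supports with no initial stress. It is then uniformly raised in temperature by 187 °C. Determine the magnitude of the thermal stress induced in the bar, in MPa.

σ ≈ 602 MPa (compressive)

With length fixed, the mechanical strain must cancel the thermal strain αΔT = 16.5×10⁻⁶ × 187 = 3085.5×10⁻⁶.
σ = EαΔT = 195×10³ × 16.5×10⁻⁶ × 187 = 601.7 MPa (compressive; the bar is trying to expand).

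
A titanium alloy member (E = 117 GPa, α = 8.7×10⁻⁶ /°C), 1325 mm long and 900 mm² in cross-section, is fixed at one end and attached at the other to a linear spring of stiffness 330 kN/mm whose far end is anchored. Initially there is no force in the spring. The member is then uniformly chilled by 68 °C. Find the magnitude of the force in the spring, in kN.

Free thermal contraction: δ_free = αΔT L = 8.7×10⁻⁶ × 68 × 1325 = 0.7839 mm.
With a force P in the spring, the elastic change of the member is PL/(AE) and that of the spring is P/k; compatibility requires their sum to equal δ_free.
P [ L/(AE) + 1/k ] = δ_free → P [ 1325/(900×117×10³) + 1/(330×10³) ] = 0.7839.
P = 0.7839 / 1.561×10⁻⁵ = 50200 N.

P ≈ 50.2 kN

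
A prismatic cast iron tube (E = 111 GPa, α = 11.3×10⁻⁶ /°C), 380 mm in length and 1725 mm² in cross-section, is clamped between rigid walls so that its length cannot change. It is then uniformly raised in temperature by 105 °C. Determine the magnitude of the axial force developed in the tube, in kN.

Full restraint means ε = 0, so the stress is σ = EαΔT = 111×10³ × 11.3×10⁻⁶ × 105 = 131.7 MPa.
P = AEαΔT = 1725 × 111×10³ × 11.3×10⁻⁶ × 105 = 227.2 kN (compressive).

P ≈ 227 kN (compressive)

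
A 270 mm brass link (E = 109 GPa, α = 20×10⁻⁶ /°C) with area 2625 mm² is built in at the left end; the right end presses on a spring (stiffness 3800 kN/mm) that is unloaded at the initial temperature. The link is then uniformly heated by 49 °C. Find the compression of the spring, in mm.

If the spring were absent the link would lengthen by αΔT L = 20×10⁻⁶ × 49 × 270 = 0.2646 mm.
With a force P in the spring, the elastic change of the link is PL/(AE) and that of the spring is P/k; compatibility requires their sum to equal δ_free.
P [ L/(AE) + 1/k ] = δ_free → P [ 270/(2625×109×10³) + 1/(3800×10³) ] = 0.2646.
P = 0.2646 / 1.207×10⁻⁶ = 219300 N.
Spring compression = P/k = 219300/(3800×10³) = 0.0577 mm.

δ ≈ 0.0577 mm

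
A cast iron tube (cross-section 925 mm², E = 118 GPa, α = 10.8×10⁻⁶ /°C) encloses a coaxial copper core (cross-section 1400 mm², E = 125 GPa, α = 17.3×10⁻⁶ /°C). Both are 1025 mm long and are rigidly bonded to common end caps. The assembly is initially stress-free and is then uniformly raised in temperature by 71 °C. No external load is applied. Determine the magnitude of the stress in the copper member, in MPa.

The copper has the larger α, so on heating it would change length more than the cast iron if both were free. The rigid plates force a common final length, so the copper is put into compression and the cast iron into tension, with equal and opposite forces P (no external load).
Compatibility of the two members (thermal + elastic change equal): (α₁ − α₂)ΔT = P·[1/(A₁E₁) + 1/(A₂E₂)].
|α₁ − α₂|·ΔT = 6.5×10⁻⁶ × 71 = 0.0004615.
1/(A₁E₁) + 1/(A₂E₂) = 1/(925×118×10³) + 1/(1400×125×10³) = 1.488×10⁻⁸ N⁻¹.
So P = 0.0004615 / 1.488×10⁻⁸ = 31.02 kN.
σ_{copper} = P/A₂ = 31020/1400 = 22.16 MPa, compressive.

σ ≈ 22.2 MPa (compressive)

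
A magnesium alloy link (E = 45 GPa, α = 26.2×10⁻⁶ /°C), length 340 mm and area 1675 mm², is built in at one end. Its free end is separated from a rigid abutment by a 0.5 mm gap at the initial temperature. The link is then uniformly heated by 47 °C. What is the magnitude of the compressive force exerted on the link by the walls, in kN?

P ≈ 0 kN

Free thermal elongation = αΔT L = 26.2×10⁻⁶ × 47 × 340 = 0.4187 mm.
This is smaller than the 0.5 mm clearance, so the link expands freely without reaching the stop — the stress is zero.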